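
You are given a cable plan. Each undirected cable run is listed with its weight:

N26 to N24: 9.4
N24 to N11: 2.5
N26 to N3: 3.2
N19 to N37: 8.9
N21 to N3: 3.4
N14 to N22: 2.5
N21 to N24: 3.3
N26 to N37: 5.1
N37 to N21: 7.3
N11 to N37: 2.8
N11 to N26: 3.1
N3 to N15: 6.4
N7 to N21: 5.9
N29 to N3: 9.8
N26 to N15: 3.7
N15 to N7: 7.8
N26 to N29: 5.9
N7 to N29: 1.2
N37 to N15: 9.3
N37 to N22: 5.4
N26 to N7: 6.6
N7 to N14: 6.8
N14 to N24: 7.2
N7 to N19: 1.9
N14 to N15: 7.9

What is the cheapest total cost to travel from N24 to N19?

Running Dijkstra from N24:
N24: 0
N11: 2.5  (via N24)
N21: 3.3  (via N24)
N37: 5.3  (via N11)
N26: 5.6  (via N11)
N3: 6.7  (via N21)
N14: 7.2  (via N24)
N7: 9.2  (via N21)
N15: 9.3  (via N26)
N22: 9.7  (via N14)
N29: 10.4  (via N7)
N19: 11.1  (via N7)
Shortest route: N24–N21–N7–N19 = 11.1.

11.1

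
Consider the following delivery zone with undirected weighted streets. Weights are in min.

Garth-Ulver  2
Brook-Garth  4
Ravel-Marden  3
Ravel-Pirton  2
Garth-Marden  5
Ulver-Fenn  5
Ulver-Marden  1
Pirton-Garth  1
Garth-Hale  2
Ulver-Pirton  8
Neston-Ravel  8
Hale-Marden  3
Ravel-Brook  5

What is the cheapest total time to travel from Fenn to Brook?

Settle nodes by increasing distance from Fenn:
Fenn: 0
Ulver: 5  (via Fenn)
Marden: 6  (via Ulver)
Garth: 7  (via Ulver)
Pirton: 8  (via Garth)
Hale: 9  (via Marden)
Ravel: 9  (via Marden)
Brook: 11  (via Garth)
Shortest route: Fenn → Ulver → Garth → Brook = 11 min.

11 min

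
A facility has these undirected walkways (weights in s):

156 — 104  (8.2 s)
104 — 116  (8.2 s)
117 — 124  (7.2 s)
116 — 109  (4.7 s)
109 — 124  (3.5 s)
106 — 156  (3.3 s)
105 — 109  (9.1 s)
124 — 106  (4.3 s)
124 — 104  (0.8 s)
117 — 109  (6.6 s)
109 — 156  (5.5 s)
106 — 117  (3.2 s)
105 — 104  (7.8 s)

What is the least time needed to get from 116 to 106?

Running Dijkstra from 116:
116: 0
109: 4.7  (via 116)
104: 8.2  (via 116)
124: 8.2  (via 109)
156: 10.2  (via 109)
117: 11.3  (via 109)
106: 12.5  (via 124)
Shortest route: 116 → 109 → 124 → 106 = 12.5 s.

12.5 s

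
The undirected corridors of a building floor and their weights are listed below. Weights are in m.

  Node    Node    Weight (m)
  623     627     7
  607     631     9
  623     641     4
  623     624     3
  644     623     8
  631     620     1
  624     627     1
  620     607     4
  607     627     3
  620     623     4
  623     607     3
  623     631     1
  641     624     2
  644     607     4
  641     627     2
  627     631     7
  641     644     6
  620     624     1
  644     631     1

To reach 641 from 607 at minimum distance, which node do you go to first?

627

Compare a few routes:
607 → 627 → 641: 3+2 = 5
607 → 623 → 641: 3+4 = 7
607 → 627 → 624 → 641: 3+1+2 = 6
Cheapest is 607 → 627 → 641 at 5 m.
So from 607 the first move is to 627.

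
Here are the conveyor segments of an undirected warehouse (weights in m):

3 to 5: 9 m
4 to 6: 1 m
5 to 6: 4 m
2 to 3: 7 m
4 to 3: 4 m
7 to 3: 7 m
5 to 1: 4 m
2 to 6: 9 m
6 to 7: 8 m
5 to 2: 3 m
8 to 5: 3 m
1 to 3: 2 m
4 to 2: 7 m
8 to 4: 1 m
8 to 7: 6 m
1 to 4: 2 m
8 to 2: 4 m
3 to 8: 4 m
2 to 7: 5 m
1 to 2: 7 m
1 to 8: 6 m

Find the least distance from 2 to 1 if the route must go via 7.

14 m

Best 2 to 7: 2 → 7 costing 5
Shortest 7→1: 7 → 3 → 1 = 9
Total via 7: 5 + 9 = 14 m.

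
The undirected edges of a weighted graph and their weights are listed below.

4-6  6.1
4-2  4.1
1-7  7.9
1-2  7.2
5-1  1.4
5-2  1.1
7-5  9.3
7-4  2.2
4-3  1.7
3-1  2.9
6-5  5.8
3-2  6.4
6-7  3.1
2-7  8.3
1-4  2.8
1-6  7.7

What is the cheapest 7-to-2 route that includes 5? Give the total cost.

7.5

Shortest 7→5: 7 → 4 → 1 → 5 = 6.4
Shortest 5→2: 5 → 2 = 1.1
Total via 5: 6.4 + 1.1 = 7.5.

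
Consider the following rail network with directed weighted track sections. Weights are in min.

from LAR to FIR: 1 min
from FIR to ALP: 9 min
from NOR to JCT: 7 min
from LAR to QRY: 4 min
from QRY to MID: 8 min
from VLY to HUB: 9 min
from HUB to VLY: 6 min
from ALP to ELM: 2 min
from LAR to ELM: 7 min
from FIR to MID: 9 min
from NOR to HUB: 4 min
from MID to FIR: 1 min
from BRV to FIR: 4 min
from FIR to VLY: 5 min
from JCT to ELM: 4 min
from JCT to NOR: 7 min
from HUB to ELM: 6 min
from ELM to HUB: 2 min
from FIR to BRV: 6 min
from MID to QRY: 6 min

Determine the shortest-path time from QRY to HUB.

Settle nodes by increasing distance from QRY:
QRY: 0
MID: 8  (via QRY)
FIR: 9  (via MID)
VLY: 14  (via FIR)
BRV: 15  (via FIR)
ALP: 18  (via FIR)
ELM: 20  (via ALP)
HUB: 22  (via ELM)
Shortest route: QRY → MID → FIR → ALP → ELM → HUB = 22 min.

22 min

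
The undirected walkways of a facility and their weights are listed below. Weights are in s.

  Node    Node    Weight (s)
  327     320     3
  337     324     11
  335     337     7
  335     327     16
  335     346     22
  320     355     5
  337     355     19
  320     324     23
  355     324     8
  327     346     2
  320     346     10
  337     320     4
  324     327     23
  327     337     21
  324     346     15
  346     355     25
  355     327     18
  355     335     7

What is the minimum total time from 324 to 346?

15 s

Compare a few routes:
324 → 337 → 320 → 327 → 346: 11+4+3+2 = 20
324 → 346: 15 = 15
324 → 355 → 320 → 346: 8+5+10 = 23
324 → 355 → 320 → 327 → 346: 8+5+3+2 = 18
The minimum is 15 s via 324 → 346.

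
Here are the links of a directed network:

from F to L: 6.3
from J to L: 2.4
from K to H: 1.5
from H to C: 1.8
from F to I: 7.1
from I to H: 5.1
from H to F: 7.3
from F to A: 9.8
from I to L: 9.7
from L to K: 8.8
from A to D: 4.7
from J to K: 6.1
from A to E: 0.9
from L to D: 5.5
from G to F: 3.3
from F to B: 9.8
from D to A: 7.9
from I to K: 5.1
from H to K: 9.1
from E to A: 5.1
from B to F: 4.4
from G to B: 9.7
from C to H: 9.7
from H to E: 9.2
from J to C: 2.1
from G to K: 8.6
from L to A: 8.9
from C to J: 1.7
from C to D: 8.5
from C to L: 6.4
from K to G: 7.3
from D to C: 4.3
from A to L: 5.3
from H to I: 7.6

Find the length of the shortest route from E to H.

Shortest distances from E:
E: 0
A: 5.1  (via E)
D: 9.8  (via A)
L: 10.4  (via A)
C: 14.1  (via D)
J: 15.8  (via C)
K: 19.2  (via L)
H: 20.7  (via K)
Shortest route: E–A–L–K–H = 20.7.

20.7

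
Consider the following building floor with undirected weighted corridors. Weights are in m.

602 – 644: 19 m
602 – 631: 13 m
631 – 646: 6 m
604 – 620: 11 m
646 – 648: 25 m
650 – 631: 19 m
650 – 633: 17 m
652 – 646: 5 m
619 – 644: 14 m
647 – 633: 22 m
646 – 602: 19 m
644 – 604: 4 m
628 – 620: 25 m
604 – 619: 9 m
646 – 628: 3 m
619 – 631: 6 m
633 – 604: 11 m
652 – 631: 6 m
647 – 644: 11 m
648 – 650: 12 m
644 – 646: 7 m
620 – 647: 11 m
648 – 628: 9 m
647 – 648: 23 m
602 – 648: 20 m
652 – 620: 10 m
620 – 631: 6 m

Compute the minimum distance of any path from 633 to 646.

Candidate routes:
633 - 604 - 619 - 631 - 646: 11+9+6+6 = 32
633 - 604 - 644 - 646: 11+4+7 = 22
633 - 604 - 620 - 631 - 646: 11+11+6+6 = 34
633 - 604 - 620 - 652 - 646: 11+11+10+5 = 37
Cheapest is 633 - 604 - 644 - 646 at 22 m.

22 m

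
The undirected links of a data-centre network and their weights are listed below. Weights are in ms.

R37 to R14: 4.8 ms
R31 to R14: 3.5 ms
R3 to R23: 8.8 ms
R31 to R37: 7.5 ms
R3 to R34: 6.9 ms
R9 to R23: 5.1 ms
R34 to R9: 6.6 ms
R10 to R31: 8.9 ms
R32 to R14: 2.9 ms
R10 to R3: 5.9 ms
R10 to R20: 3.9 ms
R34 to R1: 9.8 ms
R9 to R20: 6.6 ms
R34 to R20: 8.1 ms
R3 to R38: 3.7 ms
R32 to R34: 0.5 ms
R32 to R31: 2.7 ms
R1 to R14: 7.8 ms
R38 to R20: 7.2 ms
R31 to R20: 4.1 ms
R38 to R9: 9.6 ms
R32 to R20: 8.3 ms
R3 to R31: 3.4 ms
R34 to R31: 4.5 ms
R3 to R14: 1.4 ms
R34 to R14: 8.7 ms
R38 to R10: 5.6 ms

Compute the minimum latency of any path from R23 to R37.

15 ms

Compare a few routes:
R23 - R3 - R14 - R37: 8.8+1.4+4.8 = 15
R23 - R3 - R31 - R37: 8.8+3.4+7.5 = 19.7
Cheapest is R23 - R3 - R14 - R37 at 15 ms.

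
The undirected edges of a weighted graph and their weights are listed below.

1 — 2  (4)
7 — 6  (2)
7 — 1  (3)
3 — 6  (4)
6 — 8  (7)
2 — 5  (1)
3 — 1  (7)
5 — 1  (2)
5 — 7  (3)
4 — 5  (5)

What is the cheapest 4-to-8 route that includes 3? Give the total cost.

25

Best 4 to 3: 4–5–1–3 costing 14
Shortest 3→8: 3–6–8 = 11
Total via 3: 14 + 11 = 25.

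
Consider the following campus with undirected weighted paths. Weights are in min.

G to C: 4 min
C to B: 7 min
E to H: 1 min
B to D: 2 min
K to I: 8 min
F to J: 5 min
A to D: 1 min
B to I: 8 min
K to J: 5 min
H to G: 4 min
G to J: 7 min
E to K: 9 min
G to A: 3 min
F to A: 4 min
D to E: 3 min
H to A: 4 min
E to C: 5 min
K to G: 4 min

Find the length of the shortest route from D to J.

Enumerating some paths:
D → A → G → J: 1+3+7 = 11
D → A → G → K → J: 1+3+4+5 = 13
D → A → F → J: 1+4+5 = 10
The minimum is 10 min via D → A → F → J.

10 min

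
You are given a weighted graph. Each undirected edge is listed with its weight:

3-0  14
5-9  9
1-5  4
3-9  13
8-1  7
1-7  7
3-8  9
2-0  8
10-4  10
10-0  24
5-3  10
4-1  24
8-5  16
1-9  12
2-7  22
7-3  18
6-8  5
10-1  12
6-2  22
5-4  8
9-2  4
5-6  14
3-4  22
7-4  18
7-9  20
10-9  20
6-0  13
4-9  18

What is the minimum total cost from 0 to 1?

24

Candidate routes:
0 → 2 → 9 → 1: 8+4+12 = 24
0 → 6 → 8 → 1: 13+5+7 = 25
The minimum is 24 via 0 → 2 → 9 → 1.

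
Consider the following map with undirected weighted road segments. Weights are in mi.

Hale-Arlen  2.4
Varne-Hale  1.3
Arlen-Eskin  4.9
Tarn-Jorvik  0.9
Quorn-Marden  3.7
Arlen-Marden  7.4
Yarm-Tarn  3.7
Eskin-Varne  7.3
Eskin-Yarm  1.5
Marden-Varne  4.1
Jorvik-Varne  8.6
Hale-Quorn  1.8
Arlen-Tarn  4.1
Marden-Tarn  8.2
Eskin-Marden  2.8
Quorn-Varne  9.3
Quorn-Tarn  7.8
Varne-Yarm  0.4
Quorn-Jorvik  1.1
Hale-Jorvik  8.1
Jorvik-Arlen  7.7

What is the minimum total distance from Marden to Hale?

Candidate routes:
Marden → Varne → Hale: 4.1+1.3 = 5.4
Marden → Eskin → Yarm → Varne → Hale: 2.8+1.5+0.4+1.3 = 6
Marden → Quorn → Hale: 3.7+1.8 = 5.5
Cheapest is Marden → Varne → Hale at 5.4 mi.

5.4 mi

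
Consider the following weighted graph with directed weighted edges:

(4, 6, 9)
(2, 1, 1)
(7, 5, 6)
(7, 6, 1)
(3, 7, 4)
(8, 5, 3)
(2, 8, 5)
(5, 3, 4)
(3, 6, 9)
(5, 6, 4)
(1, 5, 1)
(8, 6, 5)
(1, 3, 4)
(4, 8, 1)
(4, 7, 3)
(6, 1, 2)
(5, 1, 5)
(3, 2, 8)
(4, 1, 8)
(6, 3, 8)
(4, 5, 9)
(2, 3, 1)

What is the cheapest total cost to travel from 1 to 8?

17

Settle nodes by increasing distance from 1:
1: 0
5: 1  (via 1)
3: 4  (via 1)
6: 5  (via 5)
7: 8  (via 3)
2: 12  (via 3)
8: 17  (via 2)
Shortest route: 1–3–2–8 = 17.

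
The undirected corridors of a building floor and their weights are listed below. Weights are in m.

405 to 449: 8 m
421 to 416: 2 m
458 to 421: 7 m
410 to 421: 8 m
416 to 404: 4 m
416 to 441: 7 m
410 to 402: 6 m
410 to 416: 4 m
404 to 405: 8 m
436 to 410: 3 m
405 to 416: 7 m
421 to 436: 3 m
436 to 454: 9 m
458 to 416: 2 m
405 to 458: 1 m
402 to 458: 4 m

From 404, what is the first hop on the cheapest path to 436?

416

Candidate routes:
404–416–410–436: 4+4+3 = 11
404–405–458–416–421–436: 8+1+2+2+3 = 16
404–416–421–436: 4+2+3 = 9
The minimum is 9 m via 404–416–421–436.
So from 404 the first move is to 416.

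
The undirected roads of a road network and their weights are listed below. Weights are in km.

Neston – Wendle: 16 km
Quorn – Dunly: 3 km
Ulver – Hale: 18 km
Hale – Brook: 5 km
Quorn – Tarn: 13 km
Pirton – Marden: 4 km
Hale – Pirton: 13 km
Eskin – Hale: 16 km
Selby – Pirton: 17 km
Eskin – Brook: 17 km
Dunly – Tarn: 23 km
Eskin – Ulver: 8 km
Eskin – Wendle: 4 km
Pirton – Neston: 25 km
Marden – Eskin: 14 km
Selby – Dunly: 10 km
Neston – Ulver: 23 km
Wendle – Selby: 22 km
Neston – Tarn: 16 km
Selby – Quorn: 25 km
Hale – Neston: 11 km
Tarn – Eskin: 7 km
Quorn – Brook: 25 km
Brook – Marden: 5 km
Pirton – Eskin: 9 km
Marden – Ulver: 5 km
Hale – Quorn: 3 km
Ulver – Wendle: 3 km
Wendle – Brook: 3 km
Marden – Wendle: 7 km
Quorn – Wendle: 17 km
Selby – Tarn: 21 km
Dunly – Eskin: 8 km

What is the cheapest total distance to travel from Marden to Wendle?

Running Dijkstra from Marden:
Marden: 0
Pirton: 4  (via Marden)
Ulver: 5  (via Marden)
Brook: 5  (via Marden)
Wendle: 7  (via Marden)
Shortest route: Marden → Wendle = 7 km.

7 km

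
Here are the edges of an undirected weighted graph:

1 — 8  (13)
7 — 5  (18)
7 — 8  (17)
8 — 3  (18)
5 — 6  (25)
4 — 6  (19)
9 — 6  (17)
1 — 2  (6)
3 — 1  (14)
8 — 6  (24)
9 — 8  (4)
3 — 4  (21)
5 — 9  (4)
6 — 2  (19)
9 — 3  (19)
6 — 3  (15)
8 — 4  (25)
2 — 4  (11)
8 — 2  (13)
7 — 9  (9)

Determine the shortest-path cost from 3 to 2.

20

Settle nodes by increasing distance from 3:
3: 0
1: 14  (via 3)
6: 15  (via 3)
8: 18  (via 3)
9: 19  (via 3)
2: 20  (via 1)
Shortest route: 3–1–2 = 20.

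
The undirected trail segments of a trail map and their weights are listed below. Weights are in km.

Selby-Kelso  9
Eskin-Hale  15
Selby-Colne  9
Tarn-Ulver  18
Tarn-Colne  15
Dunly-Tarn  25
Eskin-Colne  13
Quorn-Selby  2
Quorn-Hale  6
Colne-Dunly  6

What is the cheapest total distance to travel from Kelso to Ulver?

Compare a few routes:
Kelso–Selby–Quorn–Hale–Eskin–Colne–Tarn–Ulver: 9+2+6+15+13+15+18 = 78
Kelso–Selby–Colne–Tarn–Ulver: 9+9+15+18 = 51
Kelso–Selby–Colne–Dunly–Tarn–Ulver: 9+9+6+25+18 = 67
The minimum is 51 km via Kelso–Selby–Colne–Tarn–Ulver.

51 km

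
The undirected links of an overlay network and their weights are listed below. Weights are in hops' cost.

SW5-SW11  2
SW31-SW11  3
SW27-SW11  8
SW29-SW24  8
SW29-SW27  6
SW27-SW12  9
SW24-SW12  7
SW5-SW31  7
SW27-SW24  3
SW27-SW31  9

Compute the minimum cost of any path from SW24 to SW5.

Shortest distances from SW24:
SW24: 0
SW27: 3  (via SW24)
SW12: 7  (via SW24)
SW29: 8  (via SW24)
SW11: 11  (via SW27)
SW31: 12  (via SW27)
SW5: 13  (via SW11)
Shortest route: SW24 → SW27 → SW11 → SW5 = 13 hops' cost.

13 hops' cost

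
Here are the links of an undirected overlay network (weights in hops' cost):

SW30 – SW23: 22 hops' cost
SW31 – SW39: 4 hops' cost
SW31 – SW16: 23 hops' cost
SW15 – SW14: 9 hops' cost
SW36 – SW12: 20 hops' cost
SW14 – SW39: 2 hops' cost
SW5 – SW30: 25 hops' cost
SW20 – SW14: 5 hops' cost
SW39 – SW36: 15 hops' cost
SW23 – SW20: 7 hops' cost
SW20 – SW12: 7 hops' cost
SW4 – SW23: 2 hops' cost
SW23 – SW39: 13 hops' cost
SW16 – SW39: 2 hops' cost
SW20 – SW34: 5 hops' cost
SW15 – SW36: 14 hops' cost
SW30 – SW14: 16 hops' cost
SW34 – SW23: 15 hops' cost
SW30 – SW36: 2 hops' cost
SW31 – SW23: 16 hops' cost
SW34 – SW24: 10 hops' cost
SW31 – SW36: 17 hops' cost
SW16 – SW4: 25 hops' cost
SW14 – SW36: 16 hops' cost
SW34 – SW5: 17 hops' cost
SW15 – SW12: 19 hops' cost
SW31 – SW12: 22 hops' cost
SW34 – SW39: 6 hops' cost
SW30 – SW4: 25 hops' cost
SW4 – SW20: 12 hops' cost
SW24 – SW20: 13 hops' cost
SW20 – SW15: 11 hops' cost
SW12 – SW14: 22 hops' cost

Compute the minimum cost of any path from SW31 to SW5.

Running Dijkstra from SW31:
SW31: 0
SW39: 4  (via SW31)
SW14: 6  (via SW39)
SW16: 6  (via SW39)
SW34: 10  (via SW39)
SW20: 11  (via SW14)
SW15: 15  (via SW14)
SW23: 16  (via SW31)
SW36: 17  (via SW31)
SW12: 18  (via SW20)
SW4: 18  (via SW23)
SW30: 19  (via SW36)
SW24: 20  (via SW34)
SW5: 27  (via SW34)
Shortest route: SW31–SW39–SW34–SW5 = 27 hops' cost.

27 hops' cost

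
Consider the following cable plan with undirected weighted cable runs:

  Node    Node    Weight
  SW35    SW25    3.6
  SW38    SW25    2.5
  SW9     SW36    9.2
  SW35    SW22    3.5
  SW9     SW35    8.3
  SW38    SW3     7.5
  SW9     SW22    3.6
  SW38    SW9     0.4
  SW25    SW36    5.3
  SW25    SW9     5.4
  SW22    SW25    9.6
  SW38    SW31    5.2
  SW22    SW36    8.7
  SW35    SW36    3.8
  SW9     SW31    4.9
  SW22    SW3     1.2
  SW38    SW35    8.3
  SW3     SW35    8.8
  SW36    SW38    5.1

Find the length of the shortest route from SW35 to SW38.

6.1

Settle nodes by increasing distance from SW35:
SW35: 0
SW22: 3.5  (via SW35)
SW25: 3.6  (via SW35)
SW36: 3.8  (via SW35)
SW3: 4.7  (via SW22)
SW38: 6.1  (via SW25)
Shortest route: SW35 → SW25 → SW38 = 6.1.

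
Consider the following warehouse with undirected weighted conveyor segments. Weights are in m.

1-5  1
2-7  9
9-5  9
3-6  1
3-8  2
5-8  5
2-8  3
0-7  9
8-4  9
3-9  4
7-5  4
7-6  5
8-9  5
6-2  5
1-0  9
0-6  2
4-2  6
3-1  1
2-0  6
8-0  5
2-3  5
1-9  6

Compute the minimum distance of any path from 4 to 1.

12 m

Shortest distances from 4:
4: 0
2: 6  (via 4)
8: 9  (via 4)
3: 11  (via 2)
6: 11  (via 2)
0: 12  (via 2)
1: 12  (via 3)
Shortest route: 4 → 2 → 3 → 1 = 12 m.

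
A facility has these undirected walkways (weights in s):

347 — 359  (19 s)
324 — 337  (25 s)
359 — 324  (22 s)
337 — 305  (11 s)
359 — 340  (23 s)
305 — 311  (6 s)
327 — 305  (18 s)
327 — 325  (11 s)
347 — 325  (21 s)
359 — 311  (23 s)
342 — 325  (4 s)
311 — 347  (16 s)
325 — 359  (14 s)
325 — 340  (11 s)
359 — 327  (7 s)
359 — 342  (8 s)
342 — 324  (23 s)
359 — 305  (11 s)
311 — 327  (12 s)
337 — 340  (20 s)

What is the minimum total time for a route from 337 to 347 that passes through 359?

Shortest 337→359: 337–305–359 = 22
Best 359 to 347: 359–347 costing 19
Total via 359: 22 + 19 = 41 s.

41 s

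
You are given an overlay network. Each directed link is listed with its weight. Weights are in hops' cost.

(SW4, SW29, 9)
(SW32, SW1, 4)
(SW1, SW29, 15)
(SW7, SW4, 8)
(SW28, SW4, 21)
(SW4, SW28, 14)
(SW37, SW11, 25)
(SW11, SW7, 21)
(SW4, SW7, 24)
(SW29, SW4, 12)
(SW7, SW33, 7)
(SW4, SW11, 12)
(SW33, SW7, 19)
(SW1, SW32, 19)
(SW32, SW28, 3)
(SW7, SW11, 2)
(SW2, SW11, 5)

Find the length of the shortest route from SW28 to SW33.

52 hops' cost

Enumerating some paths:
SW28–SW4–SW7–SW33: 21+24+7 = 52
SW28–SW4–SW11–SW7–SW33: 21+12+21+7 = 61
The minimum is 52 hops' cost via SW28–SW4–SW7–SW33.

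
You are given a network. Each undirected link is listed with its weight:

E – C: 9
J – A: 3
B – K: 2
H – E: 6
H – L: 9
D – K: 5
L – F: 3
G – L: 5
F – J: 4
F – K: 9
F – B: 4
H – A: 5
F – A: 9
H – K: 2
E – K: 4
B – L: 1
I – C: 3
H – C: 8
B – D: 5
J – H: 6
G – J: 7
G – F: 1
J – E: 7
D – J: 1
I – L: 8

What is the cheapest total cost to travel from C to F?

14

Compare a few routes:
C → I → L → F: 3+8+3 = 14
C → I → L → B → F: 3+8+1+4 = 16
Cheapest is C → I → L → F at 14.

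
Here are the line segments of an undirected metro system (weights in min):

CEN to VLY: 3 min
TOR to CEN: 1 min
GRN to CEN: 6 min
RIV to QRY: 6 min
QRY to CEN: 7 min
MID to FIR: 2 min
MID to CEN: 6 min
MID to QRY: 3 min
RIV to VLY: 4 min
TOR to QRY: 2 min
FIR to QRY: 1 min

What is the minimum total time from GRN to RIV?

13 min

Candidate routes:
GRN–CEN–QRY–RIV: 6+7+6 = 19
GRN–CEN–TOR–QRY–RIV: 6+1+2+6 = 15
GRN–CEN–VLY–RIV: 6+3+4 = 13
GRN–CEN–MID–QRY–RIV: 6+6+3+6 = 21
Cheapest is GRN–CEN–VLY–RIV at 13 min.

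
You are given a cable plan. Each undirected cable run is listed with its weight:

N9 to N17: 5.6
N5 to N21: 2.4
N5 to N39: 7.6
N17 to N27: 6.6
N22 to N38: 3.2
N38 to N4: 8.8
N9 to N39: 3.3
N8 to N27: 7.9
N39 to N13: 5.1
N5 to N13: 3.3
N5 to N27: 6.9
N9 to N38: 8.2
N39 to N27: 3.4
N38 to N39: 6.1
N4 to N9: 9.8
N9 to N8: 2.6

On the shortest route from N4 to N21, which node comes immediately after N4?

N9

Enumerating some paths:
N4 - N9 - N39 - N5 - N21: 9.8+3.3+7.6+2.4 = 23.1
N4 - N38 - N39 - N5 - N21: 8.8+6.1+7.6+2.4 = 24.9
N4 - N9 - N39 - N13 - N5 - N21: 9.8+3.3+5.1+3.3+2.4 = 23.9
Cheapest is N4 - N9 - N39 - N5 - N21 at 23.1.
So from N4 the first move is to N9.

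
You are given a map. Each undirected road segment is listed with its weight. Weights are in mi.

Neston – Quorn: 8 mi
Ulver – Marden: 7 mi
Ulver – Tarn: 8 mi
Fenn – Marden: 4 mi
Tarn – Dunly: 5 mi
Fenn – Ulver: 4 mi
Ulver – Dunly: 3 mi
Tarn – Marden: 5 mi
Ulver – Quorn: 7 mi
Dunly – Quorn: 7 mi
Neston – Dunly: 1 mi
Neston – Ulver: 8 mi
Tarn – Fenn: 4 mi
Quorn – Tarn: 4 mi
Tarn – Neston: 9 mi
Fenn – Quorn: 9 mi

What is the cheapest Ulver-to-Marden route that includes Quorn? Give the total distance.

Best Ulver to Quorn: Ulver–Quorn costing 7
Best Quorn to Marden: Quorn–Tarn–Marden costing 9
Total via Quorn: 7 + 9 = 16 mi.

16 mi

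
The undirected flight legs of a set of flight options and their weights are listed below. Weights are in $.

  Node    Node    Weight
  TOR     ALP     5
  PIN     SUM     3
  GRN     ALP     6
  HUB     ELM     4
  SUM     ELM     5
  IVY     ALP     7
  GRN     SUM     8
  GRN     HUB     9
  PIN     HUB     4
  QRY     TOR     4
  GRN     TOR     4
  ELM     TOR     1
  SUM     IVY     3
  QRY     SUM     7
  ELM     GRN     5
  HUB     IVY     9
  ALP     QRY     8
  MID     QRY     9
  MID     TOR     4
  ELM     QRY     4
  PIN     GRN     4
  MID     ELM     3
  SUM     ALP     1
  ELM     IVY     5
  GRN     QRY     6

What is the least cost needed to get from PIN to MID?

Running Dijkstra from PIN:
PIN: 0
SUM: 3  (via PIN)
ALP: 4  (via SUM)
HUB: 4  (via PIN)
GRN: 4  (via PIN)
IVY: 6  (via SUM)
ELM: 8  (via SUM)
TOR: 8  (via GRN)
QRY: 10  (via SUM)
MID: 11  (via ELM)
Shortest route: PIN → SUM → ELM → MID = $11.

$11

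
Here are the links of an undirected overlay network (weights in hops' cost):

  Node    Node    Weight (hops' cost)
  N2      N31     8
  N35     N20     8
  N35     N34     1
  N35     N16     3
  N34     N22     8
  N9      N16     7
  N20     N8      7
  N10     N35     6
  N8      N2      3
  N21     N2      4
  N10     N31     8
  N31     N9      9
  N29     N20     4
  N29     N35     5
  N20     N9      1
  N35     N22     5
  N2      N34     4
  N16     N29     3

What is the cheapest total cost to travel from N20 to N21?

14 hops' cost

Compare a few routes:
N20–N8–N2–N21: 7+3+4 = 14
N20–N35–N34–N2–N21: 8+1+4+4 = 17
Cheapest is N20–N8–N2–N21 at 14 hops' cost.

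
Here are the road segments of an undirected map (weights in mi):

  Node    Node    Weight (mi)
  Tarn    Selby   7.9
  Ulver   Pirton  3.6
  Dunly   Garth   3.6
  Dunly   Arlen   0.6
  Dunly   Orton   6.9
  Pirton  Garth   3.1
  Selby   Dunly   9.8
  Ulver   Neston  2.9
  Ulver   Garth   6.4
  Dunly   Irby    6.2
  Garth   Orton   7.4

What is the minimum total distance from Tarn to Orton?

24.6 mi

Compare a few routes:
Tarn → Selby → Dunly → Orton: 7.9+9.8+6.9 = 24.6
Tarn → Selby → Dunly → Garth → Orton: 7.9+9.8+3.6+7.4 = 28.7
Cheapest is Tarn → Selby → Dunly → Orton at 24.6 mi.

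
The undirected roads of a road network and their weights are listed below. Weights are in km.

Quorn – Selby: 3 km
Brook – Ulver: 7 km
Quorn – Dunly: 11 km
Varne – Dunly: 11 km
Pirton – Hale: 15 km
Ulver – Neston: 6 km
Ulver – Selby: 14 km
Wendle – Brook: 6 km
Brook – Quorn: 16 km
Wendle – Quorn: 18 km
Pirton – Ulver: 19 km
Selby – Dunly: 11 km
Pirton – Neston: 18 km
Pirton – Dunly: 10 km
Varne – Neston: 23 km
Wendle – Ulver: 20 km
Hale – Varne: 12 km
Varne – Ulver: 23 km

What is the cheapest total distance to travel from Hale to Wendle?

47 km

Running Dijkstra from Hale:
Hale: 0
Varne: 12  (via Hale)
Pirton: 15  (via Hale)
Dunly: 23  (via Varne)
Neston: 33  (via Pirton)
Ulver: 34  (via Pirton)
Quorn: 34  (via Dunly)
Selby: 34  (via Dunly)
Brook: 41  (via Ulver)
Wendle: 47  (via Brook)
Shortest route: Hale–Pirton–Ulver–Brook–Wendle = 47 km.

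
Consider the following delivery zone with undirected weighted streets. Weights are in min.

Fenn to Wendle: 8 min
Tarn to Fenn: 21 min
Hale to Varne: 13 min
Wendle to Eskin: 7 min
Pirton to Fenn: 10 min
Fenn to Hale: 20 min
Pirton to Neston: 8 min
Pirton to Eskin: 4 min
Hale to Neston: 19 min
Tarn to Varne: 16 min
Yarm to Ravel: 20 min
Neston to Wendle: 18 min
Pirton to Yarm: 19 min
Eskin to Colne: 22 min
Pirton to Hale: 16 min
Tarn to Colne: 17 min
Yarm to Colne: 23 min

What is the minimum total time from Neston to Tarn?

Settle nodes by increasing distance from Neston:
Neston: 0
Pirton: 8  (via Neston)
Eskin: 12  (via Pirton)
Wendle: 18  (via Neston)
Fenn: 18  (via Pirton)
Hale: 19  (via Neston)
Yarm: 27  (via Pirton)
Varne: 32  (via Hale)
Colne: 34  (via Eskin)
Tarn: 39  (via Fenn)
Shortest route: Neston–Pirton–Fenn–Tarn = 39 min.

39 min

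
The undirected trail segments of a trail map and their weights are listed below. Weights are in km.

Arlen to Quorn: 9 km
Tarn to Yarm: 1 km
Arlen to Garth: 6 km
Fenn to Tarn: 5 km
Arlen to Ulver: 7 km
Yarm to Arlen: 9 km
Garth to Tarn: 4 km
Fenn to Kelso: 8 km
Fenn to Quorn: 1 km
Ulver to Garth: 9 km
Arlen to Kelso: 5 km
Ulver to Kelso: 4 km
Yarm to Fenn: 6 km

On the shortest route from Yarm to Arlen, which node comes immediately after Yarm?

Arlen

Enumerating some paths:
Yarm - Fenn - Quorn - Arlen: 6+1+9 = 16
Yarm - Arlen: 9 = 9
Yarm - Tarn - Fenn - Quorn - Arlen: 1+5+1+9 = 16
Yarm - Tarn - Garth - Arlen: 1+4+6 = 11
The minimum is 9 km via Yarm - Arlen.
So from Yarm the first move is to Arlen.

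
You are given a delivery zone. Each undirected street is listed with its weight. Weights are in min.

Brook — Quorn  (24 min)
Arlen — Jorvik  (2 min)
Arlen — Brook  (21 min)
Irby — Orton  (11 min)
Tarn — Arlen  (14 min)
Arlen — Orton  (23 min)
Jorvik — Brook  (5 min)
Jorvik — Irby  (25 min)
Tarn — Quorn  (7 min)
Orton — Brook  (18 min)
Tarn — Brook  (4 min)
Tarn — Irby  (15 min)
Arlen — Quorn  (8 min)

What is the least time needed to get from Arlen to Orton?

Candidate routes:
Arlen → Orton: 23 = 23
Arlen → Jorvik → Brook → Orton: 2+5+18 = 25
Cheapest is Arlen → Orton at 23 min.

23 min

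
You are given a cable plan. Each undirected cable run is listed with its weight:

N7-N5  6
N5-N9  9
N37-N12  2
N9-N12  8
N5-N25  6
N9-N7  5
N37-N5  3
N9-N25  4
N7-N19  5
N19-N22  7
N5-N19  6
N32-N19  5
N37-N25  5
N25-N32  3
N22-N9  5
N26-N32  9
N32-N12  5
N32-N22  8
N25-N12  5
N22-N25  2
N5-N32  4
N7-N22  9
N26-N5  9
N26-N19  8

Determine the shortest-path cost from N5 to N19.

6

Enumerating some paths:
N5–N32–N19: 4+5 = 9
N5–N7–N19: 6+5 = 11
N5–N19: 6 = 6
Cheapest is N5–N19 at 6.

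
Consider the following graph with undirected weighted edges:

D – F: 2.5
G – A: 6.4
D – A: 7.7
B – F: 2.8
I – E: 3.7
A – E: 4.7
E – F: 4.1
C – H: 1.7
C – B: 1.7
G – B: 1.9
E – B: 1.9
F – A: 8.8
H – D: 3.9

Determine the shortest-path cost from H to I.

9

Running Dijkstra from H:
H: 0
C: 1.7  (via H)
B: 3.4  (via C)
D: 3.9  (via H)
E: 5.3  (via B)
G: 5.3  (via B)
F: 6.2  (via B)
I: 9  (via E)
Shortest route: H → C → B → E → I = 9.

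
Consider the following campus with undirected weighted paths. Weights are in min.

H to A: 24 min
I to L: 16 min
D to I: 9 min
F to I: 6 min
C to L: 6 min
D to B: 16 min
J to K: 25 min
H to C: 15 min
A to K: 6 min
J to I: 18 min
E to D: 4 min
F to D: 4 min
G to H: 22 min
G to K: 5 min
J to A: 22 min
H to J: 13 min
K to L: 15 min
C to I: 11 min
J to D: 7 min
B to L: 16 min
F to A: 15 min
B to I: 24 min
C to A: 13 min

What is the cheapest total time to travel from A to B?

35 min

Candidate routes:
A - F - D - B: 15+4+16 = 35
A - J - D - B: 22+7+16 = 45
A - K - L - B: 6+15+16 = 37
Cheapest is A - F - D - B at 35 min.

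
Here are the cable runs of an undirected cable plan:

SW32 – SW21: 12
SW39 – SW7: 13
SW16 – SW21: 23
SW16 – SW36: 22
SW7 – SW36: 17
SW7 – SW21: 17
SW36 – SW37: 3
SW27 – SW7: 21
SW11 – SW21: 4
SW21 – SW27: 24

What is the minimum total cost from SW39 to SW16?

Candidate routes:
SW39–SW7–SW21–SW16: 13+17+23 = 53
SW39–SW7–SW36–SW16: 13+17+22 = 52
SW39–SW7–SW27–SW21–SW16: 13+21+24+23 = 81
Cheapest is SW39–SW7–SW36–SW16 at 52.

52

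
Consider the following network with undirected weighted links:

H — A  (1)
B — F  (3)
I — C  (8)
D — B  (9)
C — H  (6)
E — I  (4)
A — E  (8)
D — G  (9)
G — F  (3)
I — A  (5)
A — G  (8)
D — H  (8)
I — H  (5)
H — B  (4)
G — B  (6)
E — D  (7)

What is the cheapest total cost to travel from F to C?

Settle nodes by increasing distance from F:
F: 0
B: 3  (via F)
G: 3  (via F)
H: 7  (via B)
A: 8  (via H)
D: 12  (via B)
I: 12  (via H)
C: 13  (via H)
Shortest route: F → B → H → C = 13.

13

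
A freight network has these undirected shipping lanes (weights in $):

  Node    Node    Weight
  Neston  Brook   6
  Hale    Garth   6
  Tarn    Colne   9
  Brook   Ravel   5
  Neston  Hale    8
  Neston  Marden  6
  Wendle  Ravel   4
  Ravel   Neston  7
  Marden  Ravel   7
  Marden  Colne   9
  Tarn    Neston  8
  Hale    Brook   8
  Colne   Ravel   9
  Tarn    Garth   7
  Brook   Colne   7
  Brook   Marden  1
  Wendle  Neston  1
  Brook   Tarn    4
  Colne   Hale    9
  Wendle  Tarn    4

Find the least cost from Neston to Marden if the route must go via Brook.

Best Neston to Brook: Neston–Brook costing 6
Best Brook to Marden: Brook–Marden costing 1
Total via Brook: 6 + 1 = $7.

$7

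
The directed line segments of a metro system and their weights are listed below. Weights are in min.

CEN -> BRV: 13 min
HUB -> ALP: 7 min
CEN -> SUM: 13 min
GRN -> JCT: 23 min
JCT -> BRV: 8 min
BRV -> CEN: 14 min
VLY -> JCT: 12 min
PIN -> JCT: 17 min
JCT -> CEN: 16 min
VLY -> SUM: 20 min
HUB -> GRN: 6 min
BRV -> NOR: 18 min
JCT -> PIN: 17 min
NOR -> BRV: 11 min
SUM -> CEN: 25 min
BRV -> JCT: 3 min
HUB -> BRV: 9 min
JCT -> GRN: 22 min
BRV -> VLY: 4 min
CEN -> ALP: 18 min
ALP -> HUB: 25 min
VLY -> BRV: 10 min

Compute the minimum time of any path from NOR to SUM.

35 min

Shortest distances from NOR:
NOR: 0
BRV: 11  (via NOR)
JCT: 14  (via BRV)
VLY: 15  (via BRV)
CEN: 25  (via BRV)
PIN: 31  (via JCT)
SUM: 35  (via VLY)
Shortest route: NOR → BRV → VLY → SUM = 35 min.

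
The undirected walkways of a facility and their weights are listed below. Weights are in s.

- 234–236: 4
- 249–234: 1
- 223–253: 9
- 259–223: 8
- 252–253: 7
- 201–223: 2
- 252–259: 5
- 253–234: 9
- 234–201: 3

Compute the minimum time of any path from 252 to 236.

20 s

Candidate routes:
252–259–223–201–234–236: 5+8+2+3+4 = 22
252–253–234–236: 7+9+4 = 20
The minimum is 20 s via 252–253–234–236.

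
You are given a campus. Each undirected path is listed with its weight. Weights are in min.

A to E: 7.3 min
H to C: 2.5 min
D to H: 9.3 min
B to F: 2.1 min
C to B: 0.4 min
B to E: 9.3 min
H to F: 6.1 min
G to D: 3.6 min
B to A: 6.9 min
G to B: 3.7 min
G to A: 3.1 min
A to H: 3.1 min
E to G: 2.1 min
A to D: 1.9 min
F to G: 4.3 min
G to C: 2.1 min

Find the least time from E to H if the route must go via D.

Best E to D: E–G–D costing 5.7
Shortest D→H: D–A–H = 5
Total via D: 5.7 + 5 = 10.7 min.

10.7 min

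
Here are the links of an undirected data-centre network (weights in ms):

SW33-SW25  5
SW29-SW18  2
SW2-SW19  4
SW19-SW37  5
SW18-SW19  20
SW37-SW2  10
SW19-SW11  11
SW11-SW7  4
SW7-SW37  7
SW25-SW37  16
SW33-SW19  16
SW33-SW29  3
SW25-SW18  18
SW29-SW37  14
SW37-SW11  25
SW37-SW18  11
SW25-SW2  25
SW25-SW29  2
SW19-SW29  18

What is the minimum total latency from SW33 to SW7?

23 ms

Enumerating some paths:
SW33 → SW29 → SW37 → SW7: 3+14+7 = 24
SW33 → SW29 → SW18 → SW37 → SW7: 3+2+11+7 = 23
SW33 → SW25 → SW29 → SW18 → SW37 → SW7: 5+2+2+11+7 = 27
The minimum is 23 ms via SW33 → SW29 → SW18 → SW37 → SW7.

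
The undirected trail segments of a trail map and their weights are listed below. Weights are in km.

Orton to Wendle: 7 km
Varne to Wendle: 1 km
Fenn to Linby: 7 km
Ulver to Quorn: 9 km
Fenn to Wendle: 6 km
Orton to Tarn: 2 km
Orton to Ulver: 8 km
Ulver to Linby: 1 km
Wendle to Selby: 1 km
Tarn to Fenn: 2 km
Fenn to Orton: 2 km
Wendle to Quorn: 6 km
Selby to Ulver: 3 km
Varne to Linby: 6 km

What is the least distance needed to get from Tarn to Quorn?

Enumerating some paths:
Tarn–Orton–Wendle–Quorn: 2+7+6 = 15
Tarn–Orton–Fenn–Wendle–Quorn: 2+2+6+6 = 16
Tarn–Fenn–Wendle–Quorn: 2+6+6 = 14
The minimum is 14 km via Tarn–Fenn–Wendle–Quorn.

14 km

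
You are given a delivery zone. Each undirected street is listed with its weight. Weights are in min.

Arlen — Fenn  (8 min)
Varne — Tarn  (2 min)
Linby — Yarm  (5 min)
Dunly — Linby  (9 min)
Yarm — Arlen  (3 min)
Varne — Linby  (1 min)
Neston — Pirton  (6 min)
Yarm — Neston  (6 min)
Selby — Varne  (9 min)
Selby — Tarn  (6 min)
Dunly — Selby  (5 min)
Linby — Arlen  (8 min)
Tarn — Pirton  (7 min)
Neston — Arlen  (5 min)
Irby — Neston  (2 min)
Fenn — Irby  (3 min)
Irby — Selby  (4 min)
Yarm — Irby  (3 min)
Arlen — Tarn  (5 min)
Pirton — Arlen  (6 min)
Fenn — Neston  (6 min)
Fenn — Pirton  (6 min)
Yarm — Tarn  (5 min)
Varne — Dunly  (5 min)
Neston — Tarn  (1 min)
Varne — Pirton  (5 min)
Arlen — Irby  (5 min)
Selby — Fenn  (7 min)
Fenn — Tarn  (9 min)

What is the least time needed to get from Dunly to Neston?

8 min

Running Dijkstra from Dunly:
Dunly: 0
Varne: 5  (via Dunly)
Selby: 5  (via Dunly)
Linby: 6  (via Varne)
Tarn: 7  (via Varne)
Neston: 8  (via Tarn)
Shortest route: Dunly–Varne–Tarn–Neston = 8 min.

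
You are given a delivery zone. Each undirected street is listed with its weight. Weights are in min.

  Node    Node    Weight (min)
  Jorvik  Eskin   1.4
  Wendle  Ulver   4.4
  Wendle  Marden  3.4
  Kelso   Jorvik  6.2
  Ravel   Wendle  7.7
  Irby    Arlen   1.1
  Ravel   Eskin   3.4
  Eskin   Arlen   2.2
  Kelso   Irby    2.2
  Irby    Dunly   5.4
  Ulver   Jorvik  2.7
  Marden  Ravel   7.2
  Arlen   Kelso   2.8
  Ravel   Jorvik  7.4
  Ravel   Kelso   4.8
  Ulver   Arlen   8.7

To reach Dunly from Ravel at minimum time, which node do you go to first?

Candidate routes:
Ravel–Kelso–Irby–Dunly: 4.8+2.2+5.4 = 12.4
Ravel–Eskin–Arlen–Irby–Dunly: 3.4+2.2+1.1+5.4 = 12.1
Cheapest is Ravel–Eskin–Arlen–Irby–Dunly at 12.1 min.
So from Ravel the first move is to Eskin.

Eskin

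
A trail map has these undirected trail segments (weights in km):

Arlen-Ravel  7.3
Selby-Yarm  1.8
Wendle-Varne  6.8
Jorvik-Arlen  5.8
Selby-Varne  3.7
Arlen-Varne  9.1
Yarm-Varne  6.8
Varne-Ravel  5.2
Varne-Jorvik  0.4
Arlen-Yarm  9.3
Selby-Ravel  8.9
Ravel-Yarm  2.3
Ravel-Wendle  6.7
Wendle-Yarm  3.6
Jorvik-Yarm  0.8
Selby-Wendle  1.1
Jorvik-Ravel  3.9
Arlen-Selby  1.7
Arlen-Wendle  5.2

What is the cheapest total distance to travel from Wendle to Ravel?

Enumerating some paths:
Wendle - Yarm - Ravel: 3.6+2.3 = 5.9
Wendle - Selby - Yarm - Ravel: 1.1+1.8+2.3 = 5.2
Cheapest is Wendle - Selby - Yarm - Ravel at 5.2 km.

5.2 km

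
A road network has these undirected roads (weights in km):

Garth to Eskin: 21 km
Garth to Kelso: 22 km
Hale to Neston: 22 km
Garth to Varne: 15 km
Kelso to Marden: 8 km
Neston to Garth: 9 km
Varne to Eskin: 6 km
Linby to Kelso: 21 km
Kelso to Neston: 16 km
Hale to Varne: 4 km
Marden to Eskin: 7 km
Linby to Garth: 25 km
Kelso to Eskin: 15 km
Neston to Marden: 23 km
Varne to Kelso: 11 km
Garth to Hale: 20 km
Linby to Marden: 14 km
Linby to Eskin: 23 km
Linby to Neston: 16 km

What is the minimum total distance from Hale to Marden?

17 km

Settle nodes by increasing distance from Hale:
Hale: 0
Varne: 4  (via Hale)
Eskin: 10  (via Varne)
Kelso: 15  (via Varne)
Marden: 17  (via Eskin)
Shortest route: Hale–Varne–Eskin–Marden = 17 km.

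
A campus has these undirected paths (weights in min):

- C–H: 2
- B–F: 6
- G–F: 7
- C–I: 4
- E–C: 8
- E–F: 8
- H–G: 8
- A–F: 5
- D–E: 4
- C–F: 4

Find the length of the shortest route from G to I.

14 min

Running Dijkstra from G:
G: 0
F: 7  (via G)
H: 8  (via G)
C: 10  (via H)
A: 12  (via F)
B: 13  (via F)
I: 14  (via C)
Shortest route: G → H → C → I = 14 min.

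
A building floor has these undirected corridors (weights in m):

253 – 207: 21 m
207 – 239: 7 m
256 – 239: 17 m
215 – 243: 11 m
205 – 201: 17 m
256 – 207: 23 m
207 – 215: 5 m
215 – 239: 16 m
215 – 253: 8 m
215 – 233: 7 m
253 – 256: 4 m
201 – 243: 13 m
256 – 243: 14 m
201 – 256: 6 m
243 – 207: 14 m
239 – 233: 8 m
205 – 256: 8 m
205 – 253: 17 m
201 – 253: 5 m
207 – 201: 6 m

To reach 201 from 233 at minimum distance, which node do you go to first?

Candidate routes:
233 - 215 - 253 - 201: 7+8+5 = 20
233 - 215 - 207 - 201: 7+5+6 = 18
The minimum is 18 m via 233 - 215 - 207 - 201.
So from 233 the first move is to 215.

215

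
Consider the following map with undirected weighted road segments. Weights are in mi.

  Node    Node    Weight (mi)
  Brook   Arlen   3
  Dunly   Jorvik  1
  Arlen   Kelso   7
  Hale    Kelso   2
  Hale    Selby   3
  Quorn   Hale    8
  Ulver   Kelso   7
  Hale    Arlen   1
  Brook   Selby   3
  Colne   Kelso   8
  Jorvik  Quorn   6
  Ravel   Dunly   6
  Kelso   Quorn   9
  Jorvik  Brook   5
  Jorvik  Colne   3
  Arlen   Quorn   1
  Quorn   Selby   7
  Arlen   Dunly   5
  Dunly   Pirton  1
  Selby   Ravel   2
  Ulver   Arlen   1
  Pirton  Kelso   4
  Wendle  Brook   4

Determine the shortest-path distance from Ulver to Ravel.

7 mi

Shortest distances from Ulver:
Ulver: 0
Arlen: 1  (via Ulver)
Hale: 2  (via Arlen)
Quorn: 2  (via Arlen)
Brook: 4  (via Arlen)
Kelso: 4  (via Hale)
Selby: 5  (via Hale)
Dunly: 6  (via Arlen)
Pirton: 7  (via Dunly)
Ravel: 7  (via Selby)
Shortest route: Ulver–Arlen–Hale–Selby–Ravel = 7 mi.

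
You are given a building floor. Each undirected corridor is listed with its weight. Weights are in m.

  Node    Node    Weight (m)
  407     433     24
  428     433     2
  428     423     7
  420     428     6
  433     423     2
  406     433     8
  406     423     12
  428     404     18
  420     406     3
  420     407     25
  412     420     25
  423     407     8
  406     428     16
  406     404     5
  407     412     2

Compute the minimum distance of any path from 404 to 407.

Shortest distances from 404:
404: 0
406: 5  (via 404)
420: 8  (via 406)
433: 13  (via 406)
428: 14  (via 420)
423: 15  (via 433)
407: 23  (via 423)
Shortest route: 404–406–433–423–407 = 23 m.

23 m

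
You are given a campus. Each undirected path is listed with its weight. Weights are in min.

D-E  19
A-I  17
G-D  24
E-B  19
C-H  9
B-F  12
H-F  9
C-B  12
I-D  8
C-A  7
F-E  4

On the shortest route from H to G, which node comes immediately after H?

F

Candidate routes:
H - F - B - E - D - G: 9+12+19+19+24 = 83
H - F - E - D - G: 9+4+19+24 = 56
H - C - B - F - E - D - G: 9+12+12+4+19+24 = 80
H - C - A - I - D - G: 9+7+17+8+24 = 65
Cheapest is H - F - E - D - G at 56 min.
So from H the first move is to F.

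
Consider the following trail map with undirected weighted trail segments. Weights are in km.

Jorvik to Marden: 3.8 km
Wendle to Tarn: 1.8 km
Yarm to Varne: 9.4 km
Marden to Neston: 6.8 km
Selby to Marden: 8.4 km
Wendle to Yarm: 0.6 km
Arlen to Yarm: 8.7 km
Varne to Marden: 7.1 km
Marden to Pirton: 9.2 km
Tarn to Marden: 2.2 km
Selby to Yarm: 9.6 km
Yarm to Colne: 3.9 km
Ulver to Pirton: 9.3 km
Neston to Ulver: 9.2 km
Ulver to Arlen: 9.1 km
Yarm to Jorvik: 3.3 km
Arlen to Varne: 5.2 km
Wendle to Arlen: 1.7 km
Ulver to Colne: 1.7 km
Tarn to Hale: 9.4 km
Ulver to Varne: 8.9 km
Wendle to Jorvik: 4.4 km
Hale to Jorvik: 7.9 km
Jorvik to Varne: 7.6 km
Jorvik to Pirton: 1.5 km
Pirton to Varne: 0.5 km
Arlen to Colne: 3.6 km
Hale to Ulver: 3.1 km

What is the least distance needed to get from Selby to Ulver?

Settle nodes by increasing distance from Selby:
Selby: 0
Marden: 8.4  (via Selby)
Yarm: 9.6  (via Selby)
Wendle: 10.2  (via Yarm)
Tarn: 10.6  (via Marden)
Arlen: 11.9  (via Wendle)
Jorvik: 12.2  (via Marden)
Colne: 13.5  (via Yarm)
Pirton: 13.7  (via Jorvik)
Varne: 14.2  (via Pirton)
Neston: 15.2  (via Marden)
Ulver: 15.2  (via Colne)
Shortest route: Selby–Yarm–Colne–Ulver = 15.2 km.

15.2 km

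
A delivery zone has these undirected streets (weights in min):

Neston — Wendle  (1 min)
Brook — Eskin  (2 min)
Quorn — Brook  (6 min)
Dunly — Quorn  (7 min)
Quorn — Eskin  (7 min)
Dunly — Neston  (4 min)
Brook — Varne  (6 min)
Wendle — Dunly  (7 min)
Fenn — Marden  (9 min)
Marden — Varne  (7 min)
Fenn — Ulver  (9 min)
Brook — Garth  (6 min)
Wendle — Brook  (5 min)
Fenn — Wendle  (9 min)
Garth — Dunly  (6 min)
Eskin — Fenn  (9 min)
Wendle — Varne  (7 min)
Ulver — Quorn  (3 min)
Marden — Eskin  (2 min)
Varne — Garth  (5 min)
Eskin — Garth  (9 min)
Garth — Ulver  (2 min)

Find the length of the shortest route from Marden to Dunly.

Enumerating some paths:
Marden–Eskin–Brook–Wendle–Neston–Dunly: 2+2+5+1+4 = 14
Marden–Eskin–Quorn–Dunly: 2+7+7 = 16
Marden–Eskin–Brook–Garth–Dunly: 2+2+6+6 = 16
Cheapest is Marden–Eskin–Brook–Wendle–Neston–Dunly at 14 min.

14 min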